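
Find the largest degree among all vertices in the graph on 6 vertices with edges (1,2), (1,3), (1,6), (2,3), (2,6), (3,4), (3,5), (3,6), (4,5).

Step 1: Count edges incident to each vertex:
  deg(1) = 3 (neighbors: 2, 3, 6)
  deg(2) = 3 (neighbors: 1, 3, 6)
  deg(3) = 5 (neighbors: 1, 2, 4, 5, 6)
  deg(4) = 2 (neighbors: 3, 5)
  deg(5) = 2 (neighbors: 3, 4)
  deg(6) = 3 (neighbors: 1, 2, 3)

Step 2: Find maximum:
  max(3, 3, 5, 2, 2, 3) = 5 (vertex 3)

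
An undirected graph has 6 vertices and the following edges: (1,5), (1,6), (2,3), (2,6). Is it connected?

Step 1: Build adjacency list from edges:
  1: 5, 6
  2: 3, 6
  3: 2
  4: (none)
  5: 1
  6: 1, 2

Step 2: Run BFS/DFS from vertex 1:
  Visited: {1, 5, 6, 2, 3}
  Reached 5 of 6 vertices

Step 3: Only 5 of 6 vertices reached. Graph is disconnected.
Connected components: {1, 2, 3, 5, 6}, {4}
Answer: No, the graph is not connected (2 components).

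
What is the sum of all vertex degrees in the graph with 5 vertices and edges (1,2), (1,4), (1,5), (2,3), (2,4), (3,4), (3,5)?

Step 1: Count edges incident to each vertex:
  deg(1) = 3 (neighbors: 2, 4, 5)
  deg(2) = 3 (neighbors: 1, 3, 4)
  deg(3) = 3 (neighbors: 2, 4, 5)
  deg(4) = 3 (neighbors: 1, 2, 3)
  deg(5) = 2 (neighbors: 1, 3)

Step 2: Sum all degrees:
  3 + 3 + 3 + 3 + 2 = 14

Verification: sum of degrees = 2 * |E| = 2 * 7 = 14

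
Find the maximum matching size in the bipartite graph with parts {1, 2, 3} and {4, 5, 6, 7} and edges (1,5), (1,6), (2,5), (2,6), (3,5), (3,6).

Step 1: List the neighbors of each left vertex:
  1: 5, 6
  2: 5, 6
  3: 5, 6

Step 2: Greedily match left vertices, then look for augmenting paths:
  Match 1 -- 5
  Match 2 -- 6
  No augmenting path remains.

Step 3: Verify this is maximum:
  Matching has size 2. The vertex set {5, 6} covers every edge and has size 2; any matching has at most one edge per cover vertex, so 2 is maximum (König's theorem).

Maximum matching: {(1,5), (2,6)}
Size: 2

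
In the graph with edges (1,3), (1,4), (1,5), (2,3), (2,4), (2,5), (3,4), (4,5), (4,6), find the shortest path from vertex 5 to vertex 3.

Step 1: Build adjacency list:
  1: 3, 4, 5
  2: 3, 4, 5
  3: 1, 2, 4
  4: 1, 2, 3, 5, 6
  5: 1, 2, 4
  6: 4

Step 2: BFS from vertex 5 to find shortest path to 3:
  vertex 1 reached at distance 1
  vertex 2 reached at distance 1
  vertex 4 reached at distance 1
  vertex 3 reached at distance 2

Step 3: Shortest path: 5 -> 4 -> 3
Path length: 2 edges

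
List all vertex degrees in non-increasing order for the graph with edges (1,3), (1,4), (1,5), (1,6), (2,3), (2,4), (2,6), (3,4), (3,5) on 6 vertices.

Step 1: Count edges incident to each vertex:
  deg(1) = 4 (neighbors: 3, 4, 5, 6)
  deg(2) = 3 (neighbors: 3, 4, 6)
  deg(3) = 4 (neighbors: 1, 2, 4, 5)
  deg(4) = 3 (neighbors: 1, 2, 3)
  deg(5) = 2 (neighbors: 1, 3)
  deg(6) = 2 (neighbors: 1, 2)

Step 2: Sort degrees in non-increasing order:
  Degrees: [4, 3, 4, 3, 2, 2] -> sorted: [4, 4, 3, 3, 2, 2]

Degree sequence: [4, 4, 3, 3, 2, 2]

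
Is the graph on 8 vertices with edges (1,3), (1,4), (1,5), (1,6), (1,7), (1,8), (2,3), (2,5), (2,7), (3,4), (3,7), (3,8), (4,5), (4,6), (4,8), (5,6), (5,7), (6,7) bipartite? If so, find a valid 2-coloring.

Step 1: Attempt 2-coloring using BFS:
  Start at vertex 1, assign color 0
  Color vertex 3 with color 1 (neighbor of 1)
  Color vertex 4 with color 1 (neighbor of 1)
  Color vertex 5 with color 1 (neighbor of 1)
  Color vertex 6 with color 1 (neighbor of 1)
  Color vertex 7 with color 1 (neighbor of 1)
  Color vertex 8 with color 1 (neighbor of 1)
  Color vertex 2 with color 0 (neighbor of 3)

Step 2: Conflict found! Vertices 3 and 4 are adjacent but have the same color.
This means the graph contains an odd cycle.

The graph is NOT bipartite.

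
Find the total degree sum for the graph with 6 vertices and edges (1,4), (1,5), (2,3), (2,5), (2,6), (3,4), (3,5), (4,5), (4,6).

Step 1: Count edges incident to each vertex:
  deg(1) = 2 (neighbors: 4, 5)
  deg(2) = 3 (neighbors: 3, 5, 6)
  deg(3) = 3 (neighbors: 2, 4, 5)
  deg(4) = 4 (neighbors: 1, 3, 5, 6)
  deg(5) = 4 (neighbors: 1, 2, 3, 4)
  deg(6) = 2 (neighbors: 2, 4)

Step 2: Sum all degrees:
  2 + 3 + 3 + 4 + 4 + 2 = 18

Verification: sum of degrees = 2 * |E| = 2 * 9 = 18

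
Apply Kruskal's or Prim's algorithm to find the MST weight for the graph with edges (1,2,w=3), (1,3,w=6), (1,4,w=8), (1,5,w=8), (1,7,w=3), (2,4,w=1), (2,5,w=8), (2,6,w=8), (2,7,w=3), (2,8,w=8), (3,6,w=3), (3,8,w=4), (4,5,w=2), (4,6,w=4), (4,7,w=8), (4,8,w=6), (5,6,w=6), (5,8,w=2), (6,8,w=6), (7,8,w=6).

Apply Kruskal's algorithm (sort edges by weight, add if no cycle):

Sorted edges by weight:
  (2,4) w=1
  (4,5) w=2
  (5,8) w=2
  (1,2) w=3
  (1,7) w=3
  (2,7) w=3
  (3,6) w=3
  (3,8) w=4
  (4,6) w=4
  (1,3) w=6
  (4,8) w=6
  (5,6) w=6
  (6,8) w=6
  (7,8) w=6
  (1,5) w=8
  (1,4) w=8
  (2,8) w=8
  (2,5) w=8
  (2,6) w=8
  (4,7) w=8

Add edge (2,4) w=1 -- no cycle. Running total: 1
Add edge (4,5) w=2 -- no cycle. Running total: 3
Add edge (5,8) w=2 -- no cycle. Running total: 5
Add edge (1,2) w=3 -- no cycle. Running total: 8
Add edge (1,7) w=3 -- no cycle. Running total: 11
Skip edge (2,7) w=3 -- would create cycle
Add edge (3,6) w=3 -- no cycle. Running total: 14
Add edge (3,8) w=4 -- no cycle. Running total: 18

MST edges: (2,4,w=1), (4,5,w=2), (5,8,w=2), (1,2,w=3), (1,7,w=3), (3,6,w=3), (3,8,w=4)
Total MST weight: 1 + 2 + 2 + 3 + 3 + 3 + 4 = 18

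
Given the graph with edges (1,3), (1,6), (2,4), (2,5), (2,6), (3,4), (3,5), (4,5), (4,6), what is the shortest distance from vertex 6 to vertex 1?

Step 1: Build adjacency list:
  1: 3, 6
  2: 4, 5, 6
  3: 1, 4, 5
  4: 2, 3, 5, 6
  5: 2, 3, 4
  6: 1, 2, 4

Step 2: BFS from vertex 6 to find shortest path to 1:
  vertex 1 reached at distance 1

Step 3: Shortest path: 6 -> 1
Path length: 1 edge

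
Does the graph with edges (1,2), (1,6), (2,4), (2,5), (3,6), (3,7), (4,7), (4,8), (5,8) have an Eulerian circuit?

Step 1: Find the degree of each vertex:
  deg(1) = 2
  deg(2) = 3
  deg(3) = 2
  deg(4) = 3
  deg(5) = 2
  deg(6) = 2
  deg(7) = 2
  deg(8) = 2

Step 2: Count vertices with odd degree:
  Odd-degree vertices: 2, 4 (2 total)

Step 3: Apply Euler's theorem:
  - Eulerian circuit exists iff graph is connected and all vertices have even degree
  - Eulerian path exists iff graph is connected and has 0 or 2 odd-degree vertices

Graph is connected with exactly 2 odd-degree vertices (2, 4).
Eulerian path exists (starting and ending at the odd-degree vertices), but no Eulerian circuit.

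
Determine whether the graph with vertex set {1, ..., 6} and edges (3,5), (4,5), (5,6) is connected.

Step 1: Build adjacency list from edges:
  1: (none)
  2: (none)
  3: 5
  4: 5
  5: 3, 4, 6
  6: 5

Step 2: Run BFS/DFS from vertex 1:
  Visited: {1}
  Reached 1 of 6 vertices

Step 3: Only 1 of 6 vertices reached. Graph is disconnected.
Connected components: {1}, {2}, {3, 4, 5, 6}
Answer: No, the graph is not connected (3 components).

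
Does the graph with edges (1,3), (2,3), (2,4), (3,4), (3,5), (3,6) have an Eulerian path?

Step 1: Find the degree of each vertex:
  deg(1) = 1
  deg(2) = 2
  deg(3) = 5
  deg(4) = 2
  deg(5) = 1
  deg(6) = 1

Step 2: Count vertices with odd degree:
  Odd-degree vertices: 1, 3, 5, 6 (4 total)

Step 3: Apply Euler's theorem:
  - Eulerian circuit exists iff graph is connected and all vertices have even degree
  - Eulerian path exists iff graph is connected and has 0 or 2 odd-degree vertices

Graph has 4 odd-degree vertices (need 0 or 2).
Neither Eulerian path nor Eulerian circuit exists.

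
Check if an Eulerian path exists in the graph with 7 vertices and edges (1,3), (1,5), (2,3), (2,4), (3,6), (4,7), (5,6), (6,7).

Step 1: Find the degree of each vertex:
  deg(1) = 2
  deg(2) = 2
  deg(3) = 3
  deg(4) = 2
  deg(5) = 2
  deg(6) = 3
  deg(7) = 2

Step 2: Count vertices with odd degree:
  Odd-degree vertices: 3, 6 (2 total)

Step 3: Apply Euler's theorem:
  - Eulerian circuit exists iff graph is connected and all vertices have even degree
  - Eulerian path exists iff graph is connected and has 0 or 2 odd-degree vertices

Graph is connected with exactly 2 odd-degree vertices (3, 6).
Eulerian path exists (starting and ending at the odd-degree vertices), but no Eulerian circuit.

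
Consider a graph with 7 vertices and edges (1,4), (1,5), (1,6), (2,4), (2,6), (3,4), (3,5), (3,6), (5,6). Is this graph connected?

Step 1: Build adjacency list from edges:
  1: 4, 5, 6
  2: 4, 6
  3: 4, 5, 6
  4: 1, 2, 3
  5: 1, 3, 6
  6: 1, 2, 3, 5
  7: (none)

Step 2: Run BFS/DFS from vertex 1:
  Visited: {1, 4, 5, 6, 2, 3}
  Reached 6 of 7 vertices

Step 3: Only 6 of 7 vertices reached. Graph is disconnected.
Connected components: {1, 2, 3, 4, 5, 6}, {7}
Answer: No, the graph is not connected (2 components).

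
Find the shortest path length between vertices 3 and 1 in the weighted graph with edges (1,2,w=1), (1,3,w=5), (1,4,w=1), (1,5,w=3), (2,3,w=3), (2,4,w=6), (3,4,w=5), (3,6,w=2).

Step 1: Build adjacency list with weights:
  1: 2(w=1), 3(w=5), 4(w=1), 5(w=3)
  2: 1(w=1), 3(w=3), 4(w=6)
  3: 1(w=5), 2(w=3), 4(w=5), 6(w=2)
  4: 1(w=1), 2(w=6), 3(w=5)
  5: 1(w=3)
  6: 3(w=2)

Step 2: Apply Dijkstra's algorithm from vertex 3:
  Visit vertex 3 (distance=0)
    Update dist[1] = 5
    Update dist[2] = 3
    Update dist[4] = 5
    Update dist[6] = 2
  Visit vertex 6 (distance=2)
  Visit vertex 2 (distance=3)
    Update dist[1] = 4
  Visit vertex 1 (distance=4)
    Update dist[5] = 7

Step 3: Shortest path: 3 -> 2 -> 1
Total weight: 3 + 1 = 4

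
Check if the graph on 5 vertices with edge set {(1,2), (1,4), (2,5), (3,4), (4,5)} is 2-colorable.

Step 1: Attempt 2-coloring using BFS:
  Start at vertex 1, assign color 0
  Color vertex 2 with color 1 (neighbor of 1)
  Color vertex 4 with color 1 (neighbor of 1)
  Color vertex 5 with color 0 (neighbor of 2)
  Color vertex 3 with color 0 (neighbor of 4)

Step 2: 2-coloring succeeded. No conflicts found.
  Set A (color 0): {1, 3, 5}
  Set B (color 1): {2, 4}

The graph is bipartite with partition {1, 3, 5}, {2, 4}.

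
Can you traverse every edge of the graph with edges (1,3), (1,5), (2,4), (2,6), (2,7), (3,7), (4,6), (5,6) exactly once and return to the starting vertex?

Step 1: Find the degree of each vertex:
  deg(1) = 2
  deg(2) = 3
  deg(3) = 2
  deg(4) = 2
  deg(5) = 2
  deg(6) = 3
  deg(7) = 2

Step 2: Count vertices with odd degree:
  Odd-degree vertices: 2, 6 (2 total)

Step 3: Apply Euler's theorem:
  - Eulerian circuit exists iff graph is connected and all vertices have even degree
  - Eulerian path exists iff graph is connected and has 0 or 2 odd-degree vertices

Graph is connected with exactly 2 odd-degree vertices (2, 6).
Eulerian path exists (starting and ending at the odd-degree vertices), but no Eulerian circuit.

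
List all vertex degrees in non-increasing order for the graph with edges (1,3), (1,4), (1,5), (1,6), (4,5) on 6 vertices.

Step 1: Count edges incident to each vertex:
  deg(1) = 4 (neighbors: 3, 4, 5, 6)
  deg(2) = 0 (neighbors: none)
  deg(3) = 1 (neighbors: 1)
  deg(4) = 2 (neighbors: 1, 5)
  deg(5) = 2 (neighbors: 1, 4)
  deg(6) = 1 (neighbors: 1)

Step 2: Sort degrees in non-increasing order:
  Degrees: [4, 0, 1, 2, 2, 1] -> sorted: [4, 2, 2, 1, 1, 0]

Degree sequence: [4, 2, 2, 1, 1, 0]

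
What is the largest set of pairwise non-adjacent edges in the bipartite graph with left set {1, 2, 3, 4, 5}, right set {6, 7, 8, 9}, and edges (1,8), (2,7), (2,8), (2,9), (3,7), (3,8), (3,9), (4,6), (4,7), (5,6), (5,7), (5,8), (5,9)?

Step 1: List the neighbors of each left vertex:
  1: 8
  2: 7, 8, 9
  3: 7, 8, 9
  4: 6, 7
  5: 6, 7, 8, 9

Step 2: Greedily match left vertices, then look for augmenting paths:
  Match 1 -- 8
  Match 2 -- 7
  Match 3 -- 9
  Match 4 -- 6
  No augmenting path remains.

Step 3: Verify this is maximum:
  Matching size 4 = min(|L|, |R|) = min(5, 4), which is an upper bound, so this matching is maximum.

Maximum matching: {(1,8), (2,7), (3,9), (4,6)}
Size: 4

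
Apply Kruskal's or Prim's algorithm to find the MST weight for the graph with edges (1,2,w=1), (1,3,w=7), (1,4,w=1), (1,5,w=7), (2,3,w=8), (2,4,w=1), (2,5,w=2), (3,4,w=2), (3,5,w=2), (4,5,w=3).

Apply Kruskal's algorithm (sort edges by weight, add if no cycle):

Sorted edges by weight:
  (1,2) w=1
  (1,4) w=1
  (2,4) w=1
  (2,5) w=2
  (3,5) w=2
  (3,4) w=2
  (4,5) w=3
  (1,3) w=7
  (1,5) w=7
  (2,3) w=8

Add edge (1,2) w=1 -- no cycle. Running total: 1
Add edge (1,4) w=1 -- no cycle. Running total: 2
Skip edge (2,4) w=1 -- would create cycle
Add edge (2,5) w=2 -- no cycle. Running total: 4
Add edge (3,5) w=2 -- no cycle. Running total: 6

MST edges: (1,2,w=1), (1,4,w=1), (2,5,w=2), (3,5,w=2)
Total MST weight: 1 + 1 + 2 + 2 = 6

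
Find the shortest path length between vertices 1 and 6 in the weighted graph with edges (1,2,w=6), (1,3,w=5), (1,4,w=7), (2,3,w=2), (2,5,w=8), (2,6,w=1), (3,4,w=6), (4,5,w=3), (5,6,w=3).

Step 1: Build adjacency list with weights:
  1: 2(w=6), 3(w=5), 4(w=7)
  2: 1(w=6), 3(w=2), 5(w=8), 6(w=1)
  3: 1(w=5), 2(w=2), 4(w=6)
  4: 1(w=7), 3(w=6), 5(w=3)
  5: 2(w=8), 4(w=3), 6(w=3)
  6: 2(w=1), 5(w=3)

Step 2: Apply Dijkstra's algorithm from vertex 1:
  Visit vertex 1 (distance=0)
    Update dist[2] = 6
    Update dist[3] = 5
    Update dist[4] = 7
  Visit vertex 3 (distance=5)
  Visit vertex 2 (distance=6)
    Update dist[5] = 14
    Update dist[6] = 7
  Visit vertex 4 (distance=7)
    Update dist[5] = 10
  Visit vertex 6 (distance=7)

Step 3: Shortest path: 1 -> 2 -> 6
Total weight: 6 + 1 = 7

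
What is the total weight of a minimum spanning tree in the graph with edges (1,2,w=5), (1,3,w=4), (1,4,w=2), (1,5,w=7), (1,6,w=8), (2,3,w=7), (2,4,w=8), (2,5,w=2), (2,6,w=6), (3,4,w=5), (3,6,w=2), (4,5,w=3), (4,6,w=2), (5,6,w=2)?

Apply Kruskal's algorithm (sort edges by weight, add if no cycle):

Sorted edges by weight:
  (1,4) w=2
  (2,5) w=2
  (3,6) w=2
  (4,6) w=2
  (5,6) w=2
  (4,5) w=3
  (1,3) w=4
  (1,2) w=5
  (3,4) w=5
  (2,6) w=6
  (1,5) w=7
  (2,3) w=7
  (1,6) w=8
  (2,4) w=8

Add edge (1,4) w=2 -- no cycle. Running total: 2
Add edge (2,5) w=2 -- no cycle. Running total: 4
Add edge (3,6) w=2 -- no cycle. Running total: 6
Add edge (4,6) w=2 -- no cycle. Running total: 8
Add edge (5,6) w=2 -- no cycle. Running total: 10

MST edges: (1,4,w=2), (2,5,w=2), (3,6,w=2), (4,6,w=2), (5,6,w=2)
Total MST weight: 2 + 2 + 2 + 2 + 2 = 10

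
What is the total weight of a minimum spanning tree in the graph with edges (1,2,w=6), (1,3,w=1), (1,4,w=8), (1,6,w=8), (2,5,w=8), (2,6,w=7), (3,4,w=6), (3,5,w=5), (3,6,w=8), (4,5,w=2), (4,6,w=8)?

Apply Kruskal's algorithm (sort edges by weight, add if no cycle):

Sorted edges by weight:
  (1,3) w=1
  (4,5) w=2
  (3,5) w=5
  (1,2) w=6
  (3,4) w=6
  (2,6) w=7
  (1,4) w=8
  (1,6) w=8
  (2,5) w=8
  (3,6) w=8
  (4,6) w=8

Add edge (1,3) w=1 -- no cycle. Running total: 1
Add edge (4,5) w=2 -- no cycle. Running total: 3
Add edge (3,5) w=5 -- no cycle. Running total: 8
Add edge (1,2) w=6 -- no cycle. Running total: 14
Skip edge (3,4) w=6 -- would create cycle
Add edge (2,6) w=7 -- no cycle. Running total: 21

MST edges: (1,3,w=1), (4,5,w=2), (3,5,w=5), (1,2,w=6), (2,6,w=7)
Total MST weight: 1 + 2 + 5 + 6 + 7 = 21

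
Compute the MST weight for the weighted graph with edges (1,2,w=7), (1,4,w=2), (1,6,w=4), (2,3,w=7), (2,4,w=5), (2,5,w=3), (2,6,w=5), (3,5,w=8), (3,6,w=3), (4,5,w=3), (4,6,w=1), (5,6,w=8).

Apply Kruskal's algorithm (sort edges by weight, add if no cycle):

Sorted edges by weight:
  (4,6) w=1
  (1,4) w=2
  (2,5) w=3
  (3,6) w=3
  (4,5) w=3
  (1,6) w=4
  (2,4) w=5
  (2,6) w=5
  (1,2) w=7
  (2,3) w=7
  (3,5) w=8
  (5,6) w=8

Add edge (4,6) w=1 -- no cycle. Running total: 1
Add edge (1,4) w=2 -- no cycle. Running total: 3
Add edge (2,5) w=3 -- no cycle. Running total: 6
Add edge (3,6) w=3 -- no cycle. Running total: 9
Add edge (4,5) w=3 -- no cycle. Running total: 12

MST edges: (4,6,w=1), (1,4,w=2), (2,5,w=3), (3,6,w=3), (4,5,w=3)
Total MST weight: 1 + 2 + 3 + 3 + 3 = 12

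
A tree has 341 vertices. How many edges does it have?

A tree on n vertices always has exactly n - 1 edges.
For n = 341: edges = 341 - 1 = 340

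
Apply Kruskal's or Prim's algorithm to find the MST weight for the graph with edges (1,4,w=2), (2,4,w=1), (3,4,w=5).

Apply Kruskal's algorithm (sort edges by weight, add if no cycle):

Sorted edges by weight:
  (2,4) w=1
  (1,4) w=2
  (3,4) w=5

Add edge (2,4) w=1 -- no cycle. Running total: 1
Add edge (1,4) w=2 -- no cycle. Running total: 3
Add edge (3,4) w=5 -- no cycle. Running total: 8

MST edges: (2,4,w=1), (1,4,w=2), (3,4,w=5)
Total MST weight: 1 + 2 + 5 = 8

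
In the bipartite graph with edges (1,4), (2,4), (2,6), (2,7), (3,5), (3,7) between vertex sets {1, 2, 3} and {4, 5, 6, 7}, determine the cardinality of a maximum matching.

Step 1: List the neighbors of each left vertex:
  1: 4
  2: 4, 6, 7
  3: 5, 7

Step 2: Greedily match left vertices, then look for augmenting paths:
  Match 1 -- 4
  Match 2 -- 6
  Match 3 -- 5
  No augmenting path remains.

Step 3: Verify this is maximum:
  Matching size 3 = min(|L|, |R|) = min(3, 4), which is an upper bound, so this matching is maximum.

Maximum matching: {(1,4), (2,6), (3,5)}
Size: 3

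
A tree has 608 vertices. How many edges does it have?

A tree on n vertices always has exactly n - 1 edges.
For n = 608: edges = 608 - 1 = 607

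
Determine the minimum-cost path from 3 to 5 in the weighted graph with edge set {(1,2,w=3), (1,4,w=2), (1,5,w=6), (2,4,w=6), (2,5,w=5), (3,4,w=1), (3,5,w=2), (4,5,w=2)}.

Step 1: Build adjacency list with weights:
  1: 2(w=3), 4(w=2), 5(w=6)
  2: 1(w=3), 4(w=6), 5(w=5)
  3: 4(w=1), 5(w=2)
  4: 1(w=2), 2(w=6), 3(w=1), 5(w=2)
  5: 1(w=6), 2(w=5), 3(w=2), 4(w=2)

Step 2: Apply Dijkstra's algorithm from vertex 3:
  Visit vertex 3 (distance=0)
    Update dist[4] = 1
    Update dist[5] = 2
  Visit vertex 4 (distance=1)
    Update dist[1] = 3
    Update dist[2] = 7
  Visit vertex 5 (distance=2)

Step 3: Shortest path: 3 -> 5
Total weight: 2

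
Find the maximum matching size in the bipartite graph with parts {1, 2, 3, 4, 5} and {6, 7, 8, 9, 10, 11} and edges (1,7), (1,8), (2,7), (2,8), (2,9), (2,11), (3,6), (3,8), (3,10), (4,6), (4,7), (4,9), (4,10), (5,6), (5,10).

Step 1: List the neighbors of each left vertex:
  1: 7, 8
  2: 7, 8, 9, 11
  3: 6, 8, 10
  4: 6, 7, 9, 10
  5: 6, 10

Step 2: Greedily match left vertices, then look for augmenting paths:
  Match 1 -- 7
  Match 2 -- 8
  Match 3 -- 6
  Match 4 -- 9
  Match 5 -- 10
  No augmenting path remains.

Step 3: Verify this is maximum:
  Matching size 5 = min(|L|, |R|) = min(5, 6), which is an upper bound, so this matching is maximum.

Maximum matching: {(1,7), (2,8), (3,6), (4,9), (5,10)}
Size: 5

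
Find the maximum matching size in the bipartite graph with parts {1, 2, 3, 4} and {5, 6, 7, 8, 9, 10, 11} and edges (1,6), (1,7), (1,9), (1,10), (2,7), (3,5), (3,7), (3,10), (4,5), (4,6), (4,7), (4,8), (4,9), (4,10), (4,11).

Step 1: List the neighbors of each left vertex:
  1: 6, 7, 9, 10
  2: 7
  3: 5, 7, 10
  4: 5, 6, 7, 8, 9, 10, 11

Step 2: Greedily match left vertices, then look for augmenting paths:
  Match 1 -- 6
  Match 2 -- 7
  Match 3 -- 5
  Match 4 -- 8
  No augmenting path remains.

Step 3: Verify this is maximum:
  Matching size 4 = min(|L|, |R|) = min(4, 7), which is an upper bound, so this matching is maximum.

Maximum matching: {(1,6), (2,7), (3,5), (4,8)}
Size: 4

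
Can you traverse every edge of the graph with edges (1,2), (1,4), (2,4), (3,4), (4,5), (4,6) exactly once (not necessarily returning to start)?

Step 1: Find the degree of each vertex:
  deg(1) = 2
  deg(2) = 2
  deg(3) = 1
  deg(4) = 5
  deg(5) = 1
  deg(6) = 1

Step 2: Count vertices with odd degree:
  Odd-degree vertices: 3, 4, 5, 6 (4 total)

Step 3: Apply Euler's theorem:
  - Eulerian circuit exists iff graph is connected and all vertices have even degree
  - Eulerian path exists iff graph is connected and has 0 or 2 odd-degree vertices

Graph has 4 odd-degree vertices (need 0 or 2).
Neither Eulerian path nor Eulerian circuit exists.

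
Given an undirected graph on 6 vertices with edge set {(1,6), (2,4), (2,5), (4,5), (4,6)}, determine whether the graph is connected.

Step 1: Build adjacency list from edges:
  1: 6
  2: 4, 5
  3: (none)
  4: 2, 5, 6
  5: 2, 4
  6: 1, 4

Step 2: Run BFS/DFS from vertex 1:
  Visited: {1, 6, 4, 2, 5}
  Reached 5 of 6 vertices

Step 3: Only 5 of 6 vertices reached. Graph is disconnected.
Connected components: {1, 2, 4, 5, 6}, {3}
Answer: No, the graph is not connected (2 components).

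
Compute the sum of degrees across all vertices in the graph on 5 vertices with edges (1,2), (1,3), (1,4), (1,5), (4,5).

Step 1: Count edges incident to each vertex:
  deg(1) = 4 (neighbors: 2, 3, 4, 5)
  deg(2) = 1 (neighbors: 1)
  deg(3) = 1 (neighbors: 1)
  deg(4) = 2 (neighbors: 1, 5)
  deg(5) = 2 (neighbors: 1, 4)

Step 2: Sum all degrees:
  4 + 1 + 1 + 2 + 2 = 10

Verification: sum of degrees = 2 * |E| = 2 * 5 = 10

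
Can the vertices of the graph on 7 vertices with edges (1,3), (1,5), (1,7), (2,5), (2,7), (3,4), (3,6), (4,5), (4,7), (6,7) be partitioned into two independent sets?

Step 1: Attempt 2-coloring using BFS:
  Start at vertex 1, assign color 0
  Color vertex 3 with color 1 (neighbor of 1)
  Color vertex 5 with color 1 (neighbor of 1)
  Color vertex 7 with color 1 (neighbor of 1)
  Color vertex 4 with color 0 (neighbor of 3)
  Color vertex 6 with color 0 (neighbor of 3)
  Color vertex 2 with color 0 (neighbor of 5)

Step 2: 2-coloring succeeded. No conflicts found.
  Set A (color 0): {1, 2, 4, 6}
  Set B (color 1): {3, 5, 7}

The graph is bipartite with partition {1, 2, 4, 6}, {3, 5, 7}.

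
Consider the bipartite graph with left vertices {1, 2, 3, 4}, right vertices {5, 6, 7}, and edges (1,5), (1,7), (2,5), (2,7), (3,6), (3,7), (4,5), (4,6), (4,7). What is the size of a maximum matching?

Step 1: List the neighbors of each left vertex:
  1: 5, 7
  2: 5, 7
  3: 6, 7
  4: 5, 6, 7

Step 2: Greedily match left vertices, then look for augmenting paths:
  Match 1 -- 5
  Match 2 -- 7
  Match 3 -- 6
  No augmenting path remains.

Step 3: Verify this is maximum:
  Matching size 3 = min(|L|, |R|) = min(4, 3), which is an upper bound, so this matching is maximum.

Maximum matching: {(1,5), (2,7), (3,6)}
Size: 3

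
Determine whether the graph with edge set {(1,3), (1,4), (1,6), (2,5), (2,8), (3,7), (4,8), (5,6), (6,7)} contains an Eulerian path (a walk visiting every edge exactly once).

Step 1: Find the degree of each vertex:
  deg(1) = 3
  deg(2) = 2
  deg(3) = 2
  deg(4) = 2
  deg(5) = 2
  deg(6) = 3
  deg(7) = 2
  deg(8) = 2

Step 2: Count vertices with odd degree:
  Odd-degree vertices: 1, 6 (2 total)

Step 3: Apply Euler's theorem:
  - Eulerian circuit exists iff graph is connected and all vertices have even degree
  - Eulerian path exists iff graph is connected and has 0 or 2 odd-degree vertices

Graph is connected with exactly 2 odd-degree vertices (1, 6).
Eulerian path exists (starting and ending at the odd-degree vertices), but no Eulerian circuit.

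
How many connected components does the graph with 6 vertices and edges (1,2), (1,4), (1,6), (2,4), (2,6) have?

Step 1: Build adjacency list from edges:
  1: 2, 4, 6
  2: 1, 4, 6
  3: (none)
  4: 1, 2
  5: (none)
  6: 1, 2

Step 2: Run BFS/DFS from vertex 1:
  Visited: {1, 2, 4, 6}
  Reached 4 of 6 vertices

Step 3: Only 4 of 6 vertices reached. Graph is disconnected.
Connected components: {1, 2, 4, 6}, {3}, {5}
Number of connected components: 3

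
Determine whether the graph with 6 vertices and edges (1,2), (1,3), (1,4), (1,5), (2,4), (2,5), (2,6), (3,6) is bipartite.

Step 1: Attempt 2-coloring using BFS:
  Start at vertex 1, assign color 0
  Color vertex 2 with color 1 (neighbor of 1)
  Color vertex 3 with color 1 (neighbor of 1)
  Color vertex 4 with color 1 (neighbor of 1)
  Color vertex 5 with color 1 (neighbor of 1)

Step 2: Conflict found! Vertices 2 and 4 are adjacent but have the same color.
This means the graph contains an odd cycle.

The graph is NOT bipartite.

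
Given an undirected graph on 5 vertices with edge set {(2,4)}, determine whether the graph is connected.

Step 1: Build adjacency list from edges:
  1: (none)
  2: 4
  3: (none)
  4: 2
  5: (none)

Step 2: Run BFS/DFS from vertex 1:
  Visited: {1}
  Reached 1 of 5 vertices

Step 3: Only 1 of 5 vertices reached. Graph is disconnected.
Connected components: {1}, {2, 4}, {3}, {5}
Answer: No, the graph is not connected (4 components).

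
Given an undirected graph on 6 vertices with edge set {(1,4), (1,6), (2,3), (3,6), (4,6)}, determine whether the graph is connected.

Step 1: Build adjacency list from edges:
  1: 4, 6
  2: 3
  3: 2, 6
  4: 1, 6
  5: (none)
  6: 1, 3, 4

Step 2: Run BFS/DFS from vertex 1:
  Visited: {1, 4, 6, 3, 2}
  Reached 5 of 6 vertices

Step 3: Only 5 of 6 vertices reached. Graph is disconnected.
Connected components: {1, 2, 3, 4, 6}, {5}
Answer: No, the graph is not connected (2 components).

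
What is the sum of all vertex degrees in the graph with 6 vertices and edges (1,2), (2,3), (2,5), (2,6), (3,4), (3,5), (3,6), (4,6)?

Step 1: Count edges incident to each vertex:
  deg(1) = 1 (neighbors: 2)
  deg(2) = 4 (neighbors: 1, 3, 5, 6)
  deg(3) = 4 (neighbors: 2, 4, 5, 6)
  deg(4) = 2 (neighbors: 3, 6)
  deg(5) = 2 (neighbors: 2, 3)
  deg(6) = 3 (neighbors: 2, 3, 4)

Step 2: Sum all degrees:
  1 + 4 + 4 + 2 + 2 + 3 = 16

Verification: sum of degrees = 2 * |E| = 2 * 8 = 16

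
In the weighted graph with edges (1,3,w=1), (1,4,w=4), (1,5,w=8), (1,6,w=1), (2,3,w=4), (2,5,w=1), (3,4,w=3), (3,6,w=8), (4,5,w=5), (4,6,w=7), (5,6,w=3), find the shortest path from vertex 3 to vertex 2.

Step 1: Build adjacency list with weights:
  1: 3(w=1), 4(w=4), 5(w=8), 6(w=1)
  2: 3(w=4), 5(w=1)
  3: 1(w=1), 2(w=4), 4(w=3), 6(w=8)
  4: 1(w=4), 3(w=3), 5(w=5), 6(w=7)
  5: 1(w=8), 2(w=1), 4(w=5), 6(w=3)
  6: 1(w=1), 3(w=8), 4(w=7), 5(w=3)

Step 2: Apply Dijkstra's algorithm from vertex 3:
  Visit vertex 3 (distance=0)
    Update dist[1] = 1
    Update dist[2] = 4
    Update dist[4] = 3
    Update dist[6] = 8
  Visit vertex 1 (distance=1)
    Update dist[5] = 9
    Update dist[6] = 2
  Visit vertex 6 (distance=2)
    Update dist[5] = 5
  Visit vertex 4 (distance=3)
  Visit vertex 2 (distance=4)

Step 3: Shortest path: 3 -> 2
Total weight: 4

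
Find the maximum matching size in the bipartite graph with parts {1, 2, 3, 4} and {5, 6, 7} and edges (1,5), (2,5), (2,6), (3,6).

Step 1: List the neighbors of each left vertex:
  1: 5
  2: 5, 6
  3: 6
  4: (none)

Step 2: Greedily match left vertices, then look for augmenting paths:
  Match 1 -- 5
  Match 2 -- 6
  No augmenting path remains.

Step 3: Verify this is maximum:
  Matching has size 2. The vertex set {5, 6} covers every edge and has size 2; any matching has at most one edge per cover vertex, so 2 is maximum (König's theorem).

Maximum matching: {(1,5), (2,6)}
Size: 2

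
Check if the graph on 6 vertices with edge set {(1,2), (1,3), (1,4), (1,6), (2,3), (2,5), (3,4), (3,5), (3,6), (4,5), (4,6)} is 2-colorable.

Step 1: Attempt 2-coloring using BFS:
  Start at vertex 1, assign color 0
  Color vertex 2 with color 1 (neighbor of 1)
  Color vertex 3 with color 1 (neighbor of 1)
  Color vertex 4 with color 1 (neighbor of 1)
  Color vertex 6 with color 1 (neighbor of 1)

Step 2: Conflict found! Vertices 2 and 3 are adjacent but have the same color.
This means the graph contains an odd cycle.

The graph is NOT bipartite.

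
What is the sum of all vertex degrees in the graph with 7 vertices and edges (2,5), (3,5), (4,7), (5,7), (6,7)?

Step 1: Count edges incident to each vertex:
  deg(1) = 0 (neighbors: none)
  deg(2) = 1 (neighbors: 5)
  deg(3) = 1 (neighbors: 5)
  deg(4) = 1 (neighbors: 7)
  deg(5) = 3 (neighbors: 2, 3, 7)
  deg(6) = 1 (neighbors: 7)
  deg(7) = 3 (neighbors: 4, 5, 6)

Step 2: Sum all degrees:
  0 + 1 + 1 + 1 + 3 + 1 + 3 = 10

Verification: sum of degrees = 2 * |E| = 2 * 5 = 10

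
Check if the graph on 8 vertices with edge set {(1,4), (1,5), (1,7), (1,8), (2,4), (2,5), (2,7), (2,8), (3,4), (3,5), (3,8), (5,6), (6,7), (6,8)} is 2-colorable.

Step 1: Attempt 2-coloring using BFS:
  Start at vertex 1, assign color 0
  Color vertex 4 with color 1 (neighbor of 1)
  Color vertex 5 with color 1 (neighbor of 1)
  Color vertex 7 with color 1 (neighbor of 1)
  Color vertex 8 with color 1 (neighbor of 1)
  Color vertex 2 with color 0 (neighbor of 4)
  Color vertex 3 with color 0 (neighbor of 4)
  Color vertex 6 with color 0 (neighbor of 5)

Step 2: 2-coloring succeeded. No conflicts found.
  Set A (color 0): {1, 2, 3, 6}
  Set B (color 1): {4, 5, 7, 8}

The graph is bipartite with partition {1, 2, 3, 6}, {4, 5, 7, 8}.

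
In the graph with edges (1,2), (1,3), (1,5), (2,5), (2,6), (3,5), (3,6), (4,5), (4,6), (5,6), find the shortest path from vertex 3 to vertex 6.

Step 1: Build adjacency list:
  1: 2, 3, 5
  2: 1, 5, 6
  3: 1, 5, 6
  4: 5, 6
  5: 1, 2, 3, 4, 6
  6: 2, 3, 4, 5

Step 2: BFS from vertex 3 to find shortest path to 6:
  vertex 1 reached at distance 1
  vertex 5 reached at distance 1
  vertex 6 reached at distance 1

Step 3: Shortest path: 3 -> 6
Path length: 1 edge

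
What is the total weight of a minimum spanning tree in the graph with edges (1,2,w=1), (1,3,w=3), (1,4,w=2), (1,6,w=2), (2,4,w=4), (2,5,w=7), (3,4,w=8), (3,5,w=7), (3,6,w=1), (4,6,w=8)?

Apply Kruskal's algorithm (sort edges by weight, add if no cycle):

Sorted edges by weight:
  (1,2) w=1
  (3,6) w=1
  (1,6) w=2
  (1,4) w=2
  (1,3) w=3
  (2,4) w=4
  (2,5) w=7
  (3,5) w=7
  (3,4) w=8
  (4,6) w=8

Add edge (1,2) w=1 -- no cycle. Running total: 1
Add edge (3,6) w=1 -- no cycle. Running total: 2
Add edge (1,6) w=2 -- no cycle. Running total: 4
Add edge (1,4) w=2 -- no cycle. Running total: 6
Skip edge (1,3) w=3 -- would create cycle
Skip edge (2,4) w=4 -- would create cycle
Add edge (2,5) w=7 -- no cycle. Running total: 13

MST edges: (1,2,w=1), (3,6,w=1), (1,6,w=2), (1,4,w=2), (2,5,w=7)
Total MST weight: 1 + 1 + 2 + 2 + 7 = 13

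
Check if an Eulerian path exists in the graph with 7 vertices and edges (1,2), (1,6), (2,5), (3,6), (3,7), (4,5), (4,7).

Step 1: Find the degree of each vertex:
  deg(1) = 2
  deg(2) = 2
  deg(3) = 2
  deg(4) = 2
  deg(5) = 2
  deg(6) = 2
  deg(7) = 2

Step 2: Count vertices with odd degree:
  All vertices have even degree (0 odd-degree vertices)

Step 3: Apply Euler's theorem:
  - Eulerian circuit exists iff graph is connected and all vertices have even degree
  - Eulerian path exists iff graph is connected and has 0 or 2 odd-degree vertices

Graph is connected with 0 odd-degree vertices.
Both Eulerian circuit and Eulerian path exist.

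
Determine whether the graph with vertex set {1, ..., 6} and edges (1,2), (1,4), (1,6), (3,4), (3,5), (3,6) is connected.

Step 1: Build adjacency list from edges:
  1: 2, 4, 6
  2: 1
  3: 4, 5, 6
  4: 1, 3
  5: 3
  6: 1, 3

Step 2: Run BFS/DFS from vertex 1:
  Visited: {1, 2, 4, 6, 3, 5}
  Reached 6 of 6 vertices

Step 3: All 6 vertices reached from vertex 1, so the graph is connected.
Answer: Yes, the graph is connected.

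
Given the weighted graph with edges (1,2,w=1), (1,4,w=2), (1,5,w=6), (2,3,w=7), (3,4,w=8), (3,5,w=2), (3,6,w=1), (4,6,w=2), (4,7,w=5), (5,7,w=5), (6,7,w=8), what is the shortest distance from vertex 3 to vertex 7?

Step 1: Build adjacency list with weights:
  1: 2(w=1), 4(w=2), 5(w=6)
  2: 1(w=1), 3(w=7)
  3: 2(w=7), 4(w=8), 5(w=2), 6(w=1)
  4: 1(w=2), 3(w=8), 6(w=2), 7(w=5)
  5: 1(w=6), 3(w=2), 7(w=5)
  6: 3(w=1), 4(w=2), 7(w=8)
  7: 4(w=5), 5(w=5), 6(w=8)

Step 2: Apply Dijkstra's algorithm from vertex 3:
  Visit vertex 3 (distance=0)
    Update dist[2] = 7
    Update dist[4] = 8
    Update dist[5] = 2
    Update dist[6] = 1
  Visit vertex 6 (distance=1)
    Update dist[4] = 3
    Update dist[7] = 9
  Visit vertex 5 (distance=2)
    Update dist[1] = 8
    Update dist[7] = 7
  Visit vertex 4 (distance=3)
    Update dist[1] = 5
  Visit vertex 1 (distance=5)
    Update dist[2] = 6
  Visit vertex 2 (distance=6)
  Visit vertex 7 (distance=7)

Step 3: Shortest path: 3 -> 5 -> 7
Total weight: 2 + 5 = 7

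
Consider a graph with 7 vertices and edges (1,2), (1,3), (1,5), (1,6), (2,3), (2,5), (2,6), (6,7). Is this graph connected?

Step 1: Build adjacency list from edges:
  1: 2, 3, 5, 6
  2: 1, 3, 5, 6
  3: 1, 2
  4: (none)
  5: 1, 2
  6: 1, 2, 7
  7: 6

Step 2: Run BFS/DFS from vertex 1:
  Visited: {1, 2, 3, 5, 6, 7}
  Reached 6 of 7 vertices

Step 3: Only 6 of 7 vertices reached. Graph is disconnected.
Connected components: {1, 2, 3, 5, 6, 7}, {4}
Answer: No, the graph is not connected (2 components).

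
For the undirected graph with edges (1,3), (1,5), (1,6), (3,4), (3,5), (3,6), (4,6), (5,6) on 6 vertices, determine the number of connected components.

Step 1: Build adjacency list from edges:
  1: 3, 5, 6
  2: (none)
  3: 1, 4, 5, 6
  4: 3, 6
  5: 1, 3, 6
  6: 1, 3, 4, 5

Step 2: Run BFS/DFS from vertex 1:
  Visited: {1, 3, 5, 6, 4}
  Reached 5 of 6 vertices

Step 3: Only 5 of 6 vertices reached. Graph is disconnected.
Connected components: {1, 3, 4, 5, 6}, {2}
Number of connected components: 2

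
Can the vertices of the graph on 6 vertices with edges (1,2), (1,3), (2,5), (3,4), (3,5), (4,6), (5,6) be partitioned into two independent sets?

Step 1: Attempt 2-coloring using BFS:
  Start at vertex 1, assign color 0
  Color vertex 2 with color 1 (neighbor of 1)
  Color vertex 3 with color 1 (neighbor of 1)
  Color vertex 5 with color 0 (neighbor of 2)
  Color vertex 4 with color 0 (neighbor of 3)
  Color vertex 6 with color 1 (neighbor of 5)

Step 2: 2-coloring succeeded. No conflicts found.
  Set A (color 0): {1, 4, 5}
  Set B (color 1): {2, 3, 6}

The graph is bipartite with partition {1, 4, 5}, {2, 3, 6}.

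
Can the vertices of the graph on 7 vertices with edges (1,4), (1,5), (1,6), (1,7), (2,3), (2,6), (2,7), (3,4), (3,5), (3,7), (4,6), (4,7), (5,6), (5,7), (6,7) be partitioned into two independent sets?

Step 1: Attempt 2-coloring using BFS:
  Start at vertex 1, assign color 0
  Color vertex 4 with color 1 (neighbor of 1)
  Color vertex 5 with color 1 (neighbor of 1)
  Color vertex 6 with color 1 (neighbor of 1)
  Color vertex 7 with color 1 (neighbor of 1)
  Color vertex 3 with color 0 (neighbor of 4)

Step 2: Conflict found! Vertices 4 and 6 are adjacent but have the same color.
This means the graph contains an odd cycle.

The graph is NOT bipartite.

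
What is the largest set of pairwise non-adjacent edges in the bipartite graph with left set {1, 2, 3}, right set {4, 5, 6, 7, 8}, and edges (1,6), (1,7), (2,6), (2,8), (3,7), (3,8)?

Step 1: List the neighbors of each left vertex:
  1: 6, 7
  2: 6, 8
  3: 7, 8

Step 2: Greedily match left vertices, then look for augmenting paths:
  Match 1 -- 6
  Match 2 -- 8
  Match 3 -- 7
  No augmenting path remains.

Step 3: Verify this is maximum:
  Matching size 3 = min(|L|, |R|) = min(3, 5), which is an upper bound, so this matching is maximum.

Maximum matching: {(1,6), (2,8), (3,7)}
Size: 3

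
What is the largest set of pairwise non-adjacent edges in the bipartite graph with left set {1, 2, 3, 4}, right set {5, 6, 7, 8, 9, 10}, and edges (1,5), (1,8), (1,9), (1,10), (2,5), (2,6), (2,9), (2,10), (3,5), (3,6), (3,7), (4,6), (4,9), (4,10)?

Step 1: List the neighbors of each left vertex:
  1: 5, 8, 9, 10
  2: 5, 6, 9, 10
  3: 5, 6, 7
  4: 6, 9, 10

Step 2: Greedily match left vertices, then look for augmenting paths:
  Match 1 -- 5
  Match 2 -- 6
  Match 3 -- 7
  Match 4 -- 9
  No augmenting path remains.

Step 3: Verify this is maximum:
  Matching size 4 = min(|L|, |R|) = min(4, 6), which is an upper bound, so this matching is maximum.

Maximum matching: {(1,5), (2,6), (3,7), (4,9)}
Size: 4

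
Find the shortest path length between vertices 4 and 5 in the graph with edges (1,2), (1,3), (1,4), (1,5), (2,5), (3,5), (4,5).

Step 1: Build adjacency list:
  1: 2, 3, 4, 5
  2: 1, 5
  3: 1, 5
  4: 1, 5
  5: 1, 2, 3, 4

Step 2: BFS from vertex 4 to find shortest path to 5:
  vertex 1 reached at distance 1
  vertex 5 reached at distance 1

Step 3: Shortest path: 4 -> 5
Path length: 1 edge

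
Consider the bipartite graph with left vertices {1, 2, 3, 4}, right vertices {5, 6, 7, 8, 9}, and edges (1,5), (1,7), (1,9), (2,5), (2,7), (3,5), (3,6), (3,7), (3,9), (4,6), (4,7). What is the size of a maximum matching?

Step 1: List the neighbors of each left vertex:
  1: 5, 7, 9
  2: 5, 7
  3: 5, 6, 7, 9
  4: 6, 7

Step 2: Greedily match left vertices, then look for augmenting paths:
  Match 1 -- 5
  Match 2 -- 7
  Match 3 -- 9
  Match 4 -- 6
  No augmenting path remains.

Step 3: Verify this is maximum:
  Matching size 4 = min(|L|, |R|) = min(4, 5), which is an upper bound, so this matching is maximum.

Maximum matching: {(1,5), (2,7), (3,9), (4,6)}
Size: 4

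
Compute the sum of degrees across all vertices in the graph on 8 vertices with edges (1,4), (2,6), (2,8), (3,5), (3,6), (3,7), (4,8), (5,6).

Step 1: Count edges incident to each vertex:
  deg(1) = 1 (neighbors: 4)
  deg(2) = 2 (neighbors: 6, 8)
  deg(3) = 3 (neighbors: 5, 6, 7)
  deg(4) = 2 (neighbors: 1, 8)
  deg(5) = 2 (neighbors: 3, 6)
  deg(6) = 3 (neighbors: 2, 3, 5)
  deg(7) = 1 (neighbors: 3)
  deg(8) = 2 (neighbors: 2, 4)

Step 2: Sum all degrees:
  1 + 2 + 3 + 2 + 2 + 3 + 1 + 2 = 16

Verification: sum of degrees = 2 * |E| = 2 * 8 = 16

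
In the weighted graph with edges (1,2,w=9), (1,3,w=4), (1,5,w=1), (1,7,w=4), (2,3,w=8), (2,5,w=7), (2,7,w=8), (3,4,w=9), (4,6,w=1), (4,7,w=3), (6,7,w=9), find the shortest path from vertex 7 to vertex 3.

Step 1: Build adjacency list with weights:
  1: 2(w=9), 3(w=4), 5(w=1), 7(w=4)
  2: 1(w=9), 3(w=8), 5(w=7), 7(w=8)
  3: 1(w=4), 2(w=8), 4(w=9)
  4: 3(w=9), 6(w=1), 7(w=3)
  5: 1(w=1), 2(w=7)
  6: 4(w=1), 7(w=9)
  7: 1(w=4), 2(w=8), 4(w=3), 6(w=9)

Step 2: Apply Dijkstra's algorithm from vertex 7:
  Visit vertex 7 (distance=0)
    Update dist[1] = 4
    Update dist[2] = 8
    Update dist[4] = 3
    Update dist[6] = 9
  Visit vertex 4 (distance=3)
    Update dist[3] = 12
    Update dist[6] = 4
  Visit vertex 1 (distance=4)
    Update dist[3] = 8
    Update dist[5] = 5
  Visit vertex 6 (distance=4)
  Visit vertex 5 (distance=5)
  Visit vertex 2 (distance=8)
  Visit vertex 3 (distance=8)

Step 3: Shortest path: 7 -> 1 -> 3
Total weight: 4 + 4 = 8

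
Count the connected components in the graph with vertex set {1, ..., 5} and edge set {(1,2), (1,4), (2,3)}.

Step 1: Build adjacency list from edges:
  1: 2, 4
  2: 1, 3
  3: 2
  4: 1
  5: (none)

Step 2: Run BFS/DFS from vertex 1:
  Visited: {1, 2, 4, 3}
  Reached 4 of 5 vertices

Step 3: Only 4 of 5 vertices reached. Graph is disconnected.
Connected components: {1, 2, 3, 4}, {5}
Number of connected components: 2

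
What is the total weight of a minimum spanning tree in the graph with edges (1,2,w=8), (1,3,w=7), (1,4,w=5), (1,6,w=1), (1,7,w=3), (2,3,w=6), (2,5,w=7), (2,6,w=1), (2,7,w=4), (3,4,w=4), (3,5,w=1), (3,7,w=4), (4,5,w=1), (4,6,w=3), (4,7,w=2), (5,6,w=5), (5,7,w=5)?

Apply Kruskal's algorithm (sort edges by weight, add if no cycle):

Sorted edges by weight:
  (1,6) w=1
  (2,6) w=1
  (3,5) w=1
  (4,5) w=1
  (4,7) w=2
  (1,7) w=3
  (4,6) w=3
  (2,7) w=4
  (3,4) w=4
  (3,7) w=4
  (1,4) w=5
  (5,6) w=5
  (5,7) w=5
  (2,3) w=6
  (1,3) w=7
  (2,5) w=7
  (1,2) w=8

Add edge (1,6) w=1 -- no cycle. Running total: 1
Add edge (2,6) w=1 -- no cycle. Running total: 2
Add edge (3,5) w=1 -- no cycle. Running total: 3
Add edge (4,5) w=1 -- no cycle. Running total: 4
Add edge (4,7) w=2 -- no cycle. Running total: 6
Add edge (1,7) w=3 -- no cycle. Running total: 9

MST edges: (1,6,w=1), (2,6,w=1), (3,5,w=1), (4,5,w=1), (4,7,w=2), (1,7,w=3)
Total MST weight: 1 + 1 + 1 + 1 + 2 + 3 = 9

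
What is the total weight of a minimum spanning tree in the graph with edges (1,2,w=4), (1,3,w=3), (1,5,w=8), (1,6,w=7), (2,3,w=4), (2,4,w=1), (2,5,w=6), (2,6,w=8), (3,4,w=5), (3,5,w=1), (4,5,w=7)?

Apply Kruskal's algorithm (sort edges by weight, add if no cycle):

Sorted edges by weight:
  (2,4) w=1
  (3,5) w=1
  (1,3) w=3
  (1,2) w=4
  (2,3) w=4
  (3,4) w=5
  (2,5) w=6
  (1,6) w=7
  (4,5) w=7
  (1,5) w=8
  (2,6) w=8

Add edge (2,4) w=1 -- no cycle. Running total: 1
Add edge (3,5) w=1 -- no cycle. Running total: 2
Add edge (1,3) w=3 -- no cycle. Running total: 5
Add edge (1,2) w=4 -- no cycle. Running total: 9
Skip edge (2,3) w=4 -- would create cycle
Skip edge (3,4) w=5 -- would create cycle
Skip edge (2,5) w=6 -- would create cycle
Add edge (1,6) w=7 -- no cycle. Running total: 16

MST edges: (2,4,w=1), (3,5,w=1), (1,3,w=3), (1,2,w=4), (1,6,w=7)
Total MST weight: 1 + 1 + 3 + 4 + 7 = 16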